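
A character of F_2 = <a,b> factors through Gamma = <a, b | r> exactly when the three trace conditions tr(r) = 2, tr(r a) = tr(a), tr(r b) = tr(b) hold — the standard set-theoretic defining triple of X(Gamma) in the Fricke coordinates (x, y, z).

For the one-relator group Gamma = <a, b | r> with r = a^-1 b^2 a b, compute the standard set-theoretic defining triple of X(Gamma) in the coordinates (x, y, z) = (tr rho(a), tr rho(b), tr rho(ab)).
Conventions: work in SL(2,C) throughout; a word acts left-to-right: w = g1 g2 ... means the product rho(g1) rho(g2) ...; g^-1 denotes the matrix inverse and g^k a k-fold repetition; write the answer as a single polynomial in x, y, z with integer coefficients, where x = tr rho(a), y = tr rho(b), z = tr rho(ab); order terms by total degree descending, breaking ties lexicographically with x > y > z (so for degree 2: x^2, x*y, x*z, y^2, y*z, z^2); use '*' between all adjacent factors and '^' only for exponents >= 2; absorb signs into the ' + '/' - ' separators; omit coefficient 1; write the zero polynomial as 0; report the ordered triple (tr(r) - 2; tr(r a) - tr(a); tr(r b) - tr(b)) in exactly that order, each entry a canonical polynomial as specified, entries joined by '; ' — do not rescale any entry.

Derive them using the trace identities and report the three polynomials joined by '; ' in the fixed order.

apply: trace(a b^2) = trace(b) * trace(a b) - trace(a) = y*z - x
trace(b^2 a b) = trace(b) * trace(a b^2) - trace(a b) = y^2*z - x*y - z
trace(a b a b) = trace(a b) * trace(a b) - trace(1)   [split at repeated a] = z^2 - 2
trace(a b a) = trace(a) * trace(b a) - trace(b) = x*z - y
apply: trace(b^2 a b a) = trace(b) * trace(a b a b) - trace(a b a) = y*z^2 - x*z - y
use: trace(a^-1 b^2 a b) = trace(b^2 a b) * trace(a) - trace(b^2 a b a) = x*y^2*z - x^2*y - y*z^2 + y
trace(b^2 a b^2) = trace(b) * trace(a b^3) - trace(a b^2)  (reduce the b square) = y^3*z - x*y^2 - 2*y*z + x
use: trace(b^2) = trace(b) * trace(b) - trace(1)  (reduce the b square) = y^2 - 2
trace(a b^2 a) = trace(a) * trace(b^2 a) - trace(b^2)  (reduce the a square) = x*y*z - x^2 - y^2 + 2
use: trace(b^2 a b^2 a) = trace(b) * trace(a b^2 a b) - trace(a b^2 a)  (reduce the b square) = y^2*z^2 - 2*x*y*z + x^2 - 2
trace(a^-1 b^2 a b^2) = trace(b^2 a b^2) * trace(a) - trace(b^2 a b^2 a)  (eliminate a^-1) = x*y^3*z - x^2*y^2 - y^2*z^2 + 2
assemble the triple (trace(r) - 2; trace(r a) - x; trace(r b) - y)

x*y^2*z - x^2*y - y*z^2 + y - 2; y^2*z - x*y - x - z; x*y^3*z - x^2*y^2 - y^2*z^2 - y + 2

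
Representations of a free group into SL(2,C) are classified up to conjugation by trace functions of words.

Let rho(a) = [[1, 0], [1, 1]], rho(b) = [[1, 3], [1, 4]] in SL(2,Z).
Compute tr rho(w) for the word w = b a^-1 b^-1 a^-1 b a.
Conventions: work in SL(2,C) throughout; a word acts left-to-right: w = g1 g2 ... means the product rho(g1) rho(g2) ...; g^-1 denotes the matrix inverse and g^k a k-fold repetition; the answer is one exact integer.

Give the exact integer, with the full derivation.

rho(b) = [[1, 3], [1, 4]]
... * rho(a^-1) = [[1, 0], [-1, 1]]  ->  [[-2, 3], [-3, 4]]
... * rho(b^-1) = [[4, -3], [-1, 1]]  ->  [[-11, 9], [-16, 13]]
... * rho(a^-1) = [[1, 0], [-1, 1]]  ->  [[-20, 9], [-29, 13]]
... * rho(b) = [[1, 3], [1, 4]]  ->  [[-11, -24], [-16, -35]]
... * rho(a) = [[1, 0], [1, 1]]  ->  [[-35, -24], [-51, -35]]
tr = -35 + -35 = -70

-70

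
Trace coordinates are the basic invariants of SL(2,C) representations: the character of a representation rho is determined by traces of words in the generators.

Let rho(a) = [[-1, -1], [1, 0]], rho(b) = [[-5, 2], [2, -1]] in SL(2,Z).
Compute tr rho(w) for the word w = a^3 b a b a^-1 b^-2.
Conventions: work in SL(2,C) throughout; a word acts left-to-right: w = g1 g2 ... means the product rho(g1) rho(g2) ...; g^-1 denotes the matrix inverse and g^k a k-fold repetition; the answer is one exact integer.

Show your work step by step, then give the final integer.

30

rho(a) = [[-1, -1], [1, 0]]
... * rho(a) = [[-1, -1], [1, 0]]  ->  [[0, 1], [-1, -1]]
... * rho(a) = [[-1, -1], [1, 0]]  ->  [[1, 0], [0, 1]]
... * rho(b) = [[-5, 2], [2, -1]]  ->  [[-5, 2], [2, -1]]
... * rho(a) = [[-1, -1], [1, 0]]  ->  [[7, 5], [-3, -2]]
... * rho(b) = [[-5, 2], [2, -1]]  ->  [[-25, 9], [11, -4]]
... * rho(a^-1) = [[0, 1], [-1, -1]]  ->  [[-9, -34], [4, 15]]
... * rho(b^-1) = [[-1, -2], [-2, -5]]  ->  [[77, 188], [-34, -83]]
... * rho(b^-1) = [[-1, -2], [-2, -5]]  ->  [[-453, -1094], [200, 483]]
tr = -453 + 483 = 30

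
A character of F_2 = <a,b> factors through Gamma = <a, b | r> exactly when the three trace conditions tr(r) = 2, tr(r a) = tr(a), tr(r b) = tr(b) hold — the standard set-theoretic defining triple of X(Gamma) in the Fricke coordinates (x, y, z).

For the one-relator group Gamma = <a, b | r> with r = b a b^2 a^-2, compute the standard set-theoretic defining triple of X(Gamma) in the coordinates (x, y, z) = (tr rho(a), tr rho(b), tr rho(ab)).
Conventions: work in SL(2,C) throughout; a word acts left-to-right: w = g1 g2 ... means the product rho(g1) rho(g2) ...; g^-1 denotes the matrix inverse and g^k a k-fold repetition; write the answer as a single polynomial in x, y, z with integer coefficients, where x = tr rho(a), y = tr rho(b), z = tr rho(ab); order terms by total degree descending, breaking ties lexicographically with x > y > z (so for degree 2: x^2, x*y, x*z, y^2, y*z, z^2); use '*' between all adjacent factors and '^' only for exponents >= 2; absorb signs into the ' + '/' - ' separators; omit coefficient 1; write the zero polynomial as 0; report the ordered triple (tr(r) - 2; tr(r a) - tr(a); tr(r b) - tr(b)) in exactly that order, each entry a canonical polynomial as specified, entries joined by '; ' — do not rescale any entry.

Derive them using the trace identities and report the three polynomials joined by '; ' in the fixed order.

x^2*y^2*z - x^3*y - x*y*z^2 - y^2*z + 2*x*y + z - 2; x*y^2*z - x^2*y - y*z^2 - x + y; x^2*y^3*z - x^3*y^2 - x*y^2*z^2 - y^3*z + x*y^2 + 2*y*z + x - y

reduce: trace(b a b) = trace(b) trace(a b) - trace(a)  (reduce the b square) = y*z - x
so trace(b a b^2) = trace(b) trace(b a b) - trace(b a)  (reduce the b square) = y^2*z - x*y - z
so trace(a b a b) = trace(b a) trace(b a) - trace(1)  (split on b) = z^2 - 2
so trace(a b a) = trace(a) trace(b a) - trace(b)  (reduce the a square) = x*z - y
so trace(b a b^2 a) = trace(b) trace(a b a b) - trace(a b a)  (reduce the b square) = y*z^2 - x*z - y
reduce: trace(b a b^2 a^-1) = trace(b a b^2) trace(a) - trace(b a b^2 a)  (eliminate a^-1) = x*y^2*z - x^2*y - y*z^2 + y
reduce: trace(b a b^2 a^-2) = trace(b a b^2 a^-1) trace(a) - trace(b a b^2)  (eliminate a^-1) = x^2*y^2*z - x^3*y - x*y*z^2 - y^2*z + 2*x*y + z
reduce: trace(b^2 a b^2) = trace(b) trace(a b^3) - trace(a b^2)   [square of b] = y^3*z - x*y^2 - 2*y*z + x
reduce: trace(b^2) = trace(b) trace(b) - trace(1)   [square of b] = y^2 - 2
so trace(a b^2 a) = trace(a) trace(b^2 a) - trace(b^2)   [square of a] = x*y*z - x^2 - y^2 + 2
trace(b^2 a b^2 a) = trace(b) trace(a b^2 a b) - trace(a b^2 a)   [square of b] = y^2*z^2 - 2*x*y*z + x^2 - 2
reduce: trace(a^-1 b^2 a b^2) = trace(b^2 a b^2) trace(a) - trace(b^2 a b^2 a)   [inverse elimination on a] = x*y^3*z - x^2*y^2 - y^2*z^2 + 2
trace(b a b^2 a^-2 b) = trace(a^-1 b^2 a b^2) trace(a) - trace(a^-1 b^2 a b^2 a)   [inverse elimination on a] = x^2*y^3*z - x^3*y^2 - x*y^2*z^2 - y^3*z + x*y^2 + 2*y*z + x
assemble the triple (trace(r) - 2; trace(r a) - x; trace(r b) - y)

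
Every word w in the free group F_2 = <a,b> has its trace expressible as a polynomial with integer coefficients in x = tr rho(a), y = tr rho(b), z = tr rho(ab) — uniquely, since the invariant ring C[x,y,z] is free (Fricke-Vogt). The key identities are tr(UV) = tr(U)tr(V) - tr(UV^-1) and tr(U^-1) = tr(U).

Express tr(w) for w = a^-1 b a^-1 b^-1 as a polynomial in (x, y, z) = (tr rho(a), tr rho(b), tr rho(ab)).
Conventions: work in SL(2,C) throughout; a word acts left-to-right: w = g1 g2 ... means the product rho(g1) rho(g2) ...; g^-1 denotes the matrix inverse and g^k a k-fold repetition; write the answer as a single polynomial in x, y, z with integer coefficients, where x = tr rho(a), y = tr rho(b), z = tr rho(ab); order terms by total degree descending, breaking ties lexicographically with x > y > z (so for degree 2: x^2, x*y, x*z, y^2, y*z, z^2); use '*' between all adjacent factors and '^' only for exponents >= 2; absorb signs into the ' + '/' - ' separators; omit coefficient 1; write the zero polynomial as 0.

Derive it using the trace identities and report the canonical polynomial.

x*y*z - y^2 - z^2 + 2

trace(b a^-1) = trace(b) trace(a) - trace(b a)   [inverse elimination on a] = x*y - z
trace(a^-1 b a^-1) = trace(b a^-1) trace(a) - trace(b)   [inverse elimination on a] = x^2*y - x*z - y
trace(b^2) = trace(b) trace(b) - trace(1)   [square of b] = y^2 - 2
and trace(b^2 a) = trace(b) trace(a b) - trace(a)   [square of b] = y*z - x
trace(b a^-1 b) = trace(b^2) trace(a) - trace(b^2 a)   [inverse elimination on a] = x*y^2 - y*z - x
and trace(b a b a) = trace(b a) trace(b a) - trace(1)   [split at a repeated b] = z^2 - 2
trace(b a^-1 b a) = trace(b a b) trace(a) - trace(b a b a)   [inverse elimination on a] = x*y*z - x^2 - z^2 + 2
and trace(a^-1 b a^-1 b) = trace(b a^-1 b) trace(a) - trace(b a^-1 b a)   [inverse elimination on a] = x^2*y^2 - 2*x*y*z + z^2 - 2
and trace(a^-1 b a^-1 b^-1) = trace(a^-1 b a^-1) trace(b) - trace(a^-1 b a^-1 b)   [inverse elimination on b] = x*y*z - y^2 - z^2 + 2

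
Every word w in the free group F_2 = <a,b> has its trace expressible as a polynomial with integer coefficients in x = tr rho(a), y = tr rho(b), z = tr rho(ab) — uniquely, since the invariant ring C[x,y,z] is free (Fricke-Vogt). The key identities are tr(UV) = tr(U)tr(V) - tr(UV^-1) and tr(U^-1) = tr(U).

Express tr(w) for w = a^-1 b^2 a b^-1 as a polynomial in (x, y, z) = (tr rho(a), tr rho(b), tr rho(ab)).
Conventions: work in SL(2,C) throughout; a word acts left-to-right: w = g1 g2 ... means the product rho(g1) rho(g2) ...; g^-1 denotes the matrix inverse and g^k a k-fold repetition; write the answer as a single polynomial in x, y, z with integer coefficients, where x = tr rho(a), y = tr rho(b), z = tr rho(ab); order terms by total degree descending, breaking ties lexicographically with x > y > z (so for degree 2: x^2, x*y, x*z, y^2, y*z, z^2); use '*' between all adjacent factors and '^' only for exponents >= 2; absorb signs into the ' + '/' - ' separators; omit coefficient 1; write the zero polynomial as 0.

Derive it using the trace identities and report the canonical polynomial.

so trace(a^2 b) = trace(a) * trace(b a) - trace(b) = x*z - y
trace(a^2) = trace(a) * trace(a) - trace(1) = x^2 - 2
so trace(a b^2 a) = trace(b) * trace(a^2 b) - trace(a^2) = x*y*z - x^2 - y^2 + 2
trace(a b a b) = trace(b a) * trace(b a) - trace(1) = z^2 - 2
trace(a b^2 a b) = trace(b) * trace(a b a b) - trace(a b a) = y*z^2 - x*z - y
trace(b^2 a b^-1 a) = trace(a b^2 a) * trace(b) - trace(a b^2 a b) = x*y^2*z - x^2*y - y^3 - y*z^2 + x*z + 3*y
trace(a^-1 b^2 a b^-1) = trace(b^2 a b^-1) * trace(a) - trace(b^2 a b^-1 a) = -x*y^2*z + x^2*y + y^3 + y*z^2 - 3*y

-x*y^2*z + x^2*y + y^3 + y*z^2 - 3*y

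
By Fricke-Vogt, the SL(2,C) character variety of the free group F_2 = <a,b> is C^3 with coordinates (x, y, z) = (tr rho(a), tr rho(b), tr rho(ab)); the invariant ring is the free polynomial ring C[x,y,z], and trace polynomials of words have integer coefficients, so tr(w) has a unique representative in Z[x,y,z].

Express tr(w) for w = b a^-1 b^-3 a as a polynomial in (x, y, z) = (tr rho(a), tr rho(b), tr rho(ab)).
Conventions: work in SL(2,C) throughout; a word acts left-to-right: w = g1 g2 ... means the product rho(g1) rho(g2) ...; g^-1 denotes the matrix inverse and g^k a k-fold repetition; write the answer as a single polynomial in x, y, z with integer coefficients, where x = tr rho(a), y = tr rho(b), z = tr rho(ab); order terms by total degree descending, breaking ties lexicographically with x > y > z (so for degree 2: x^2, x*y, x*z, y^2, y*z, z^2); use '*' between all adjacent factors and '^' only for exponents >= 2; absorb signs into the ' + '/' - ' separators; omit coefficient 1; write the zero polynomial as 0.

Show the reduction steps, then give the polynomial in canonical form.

-x*y^3*z + x^2*y^2 + y^4 + y^2*z^2 + x*y*z - x^2 - 4*y^2 - z^2 + 2

trace(b a b) = trace(b)*trace(a b) - trace(a) = y*z - x
trace(b a b a) = trace(b a)*trace(b a) - trace(1)   [split at repeated b] = z^2 - 2
trace(a b a^-1 b) = trace(b a b)*trace(a) - trace(b a b a) = x*y*z - x^2 - z^2 + 2
trace(b^-1 a b a^-1) = trace(a b a^-1)*trace(b) - trace(a b a^-1 b) = -x*y*z + x^2 + y^2 + z^2 - 2
trace(b^-2 a b a^-1) = trace(b^-1 a b a^-1)*trace(b) - trace(b^-1 a b a^-1 b) = -x*y^2*z + x^2*y + y^3 + y*z^2 - 3*y
trace(b a^-1 b^-3 a) = trace(b^-2 a b a^-1)*trace(b) - trace(b^-2 a b a^-1 b) = -x*y^3*z + x^2*y^2 + y^4 + y^2*z^2 + x*y*z - x^2 - 4*y^2 - z^2 + 2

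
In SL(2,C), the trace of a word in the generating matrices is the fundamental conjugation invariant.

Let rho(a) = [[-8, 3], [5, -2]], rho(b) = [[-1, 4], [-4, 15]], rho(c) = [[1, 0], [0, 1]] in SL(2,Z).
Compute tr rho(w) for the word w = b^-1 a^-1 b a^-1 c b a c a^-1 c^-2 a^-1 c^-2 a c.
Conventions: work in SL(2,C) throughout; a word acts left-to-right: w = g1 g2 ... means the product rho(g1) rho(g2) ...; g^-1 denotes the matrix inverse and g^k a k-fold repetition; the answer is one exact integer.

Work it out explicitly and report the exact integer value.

rho(b^-1) = [[15, -4], [4, -1]]
... * rho(a^-1) = [[-2, -3], [-5, -8]]  ->  [[-10, -13], [-3, -4]]
... * rho(b) = [[-1, 4], [-4, 15]]  ->  [[62, -235], [19, -72]]
... * rho(a^-1) = [[-2, -3], [-5, -8]]  ->  [[1051, 1694], [322, 519]]
... * rho(c) = [[1, 0], [0, 1]]  ->  [[1051, 1694], [322, 519]]
... * rho(b) = [[-1, 4], [-4, 15]]  ->  [[-7827, 29614], [-2398, 9073]]
... * rho(a) = [[-8, 3], [5, -2]]  ->  [[210686, -82709], [64549, -25340]]
... * rho(c) = [[1, 0], [0, 1]]  ->  [[210686, -82709], [64549, -25340]]
... * rho(a^-1) = [[-2, -3], [-5, -8]]  ->  [[-7827, 29614], [-2398, 9073]]
... * rho(c^-1) = [[1, 0], [0, 1]]  ->  [[-7827, 29614], [-2398, 9073]]
... * rho(c^-1) = [[1, 0], [0, 1]]  ->  [[-7827, 29614], [-2398, 9073]]
... * rho(a^-1) = [[-2, -3], [-5, -8]]  ->  [[-132416, -213431], [-40569, -65390]]
... * rho(c^-1) = [[1, 0], [0, 1]]  ->  [[-132416, -213431], [-40569, -65390]]
... * rho(c^-1) = [[1, 0], [0, 1]]  ->  [[-132416, -213431], [-40569, -65390]]
... * rho(a) = [[-8, 3], [5, -2]]  ->  [[-7827, 29614], [-2398, 9073]]
... * rho(c) = [[1, 0], [0, 1]]  ->  [[-7827, 29614], [-2398, 9073]]
tr = -7827 + 9073 = 1246

1246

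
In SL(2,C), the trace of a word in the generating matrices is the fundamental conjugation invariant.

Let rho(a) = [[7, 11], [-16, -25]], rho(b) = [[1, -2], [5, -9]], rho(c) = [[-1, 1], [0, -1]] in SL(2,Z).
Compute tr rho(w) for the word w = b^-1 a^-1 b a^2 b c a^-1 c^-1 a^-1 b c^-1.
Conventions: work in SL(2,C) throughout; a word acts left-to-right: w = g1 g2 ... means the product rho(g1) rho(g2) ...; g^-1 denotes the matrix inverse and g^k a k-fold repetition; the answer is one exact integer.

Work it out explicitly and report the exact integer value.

1180770877

rho(b^-1) = [[-9, 2], [-5, 1]]
... * rho(a^-1) = [[-25, -11], [16, 7]]  ->  [[257, 113], [141, 62]]
... * rho(b) = [[1, -2], [5, -9]]  ->  [[822, -1531], [451, -840]]
... * rho(a) = [[7, 11], [-16, -25]]  ->  [[30250, 47317], [16597, 25961]]
... * rho(a) = [[7, 11], [-16, -25]]  ->  [[-545322, -850175], [-299197, -466458]]
... * rho(b) = [[1, -2], [5, -9]]  ->  [[-4796197, 8742219], [-2631487, 4796516]]
... * rho(c) = [[-1, 1], [0, -1]]  ->  [[4796197, -13538416], [2631487, -7428003]]
... * rho(a^-1) = [[-25, -11], [16, 7]]  ->  [[-336519581, -147527079], [-184635223, -80942378]]
... * rho(c^-1) = [[-1, -1], [0, -1]]  ->  [[336519581, 484046660], [184635223, 265577601]]
... * rho(a^-1) = [[-25, -11], [16, 7]]  ->  [[-668242965, -313388771], [-366638959, -171944246]]
... * rho(b) = [[1, -2], [5, -9]]  ->  [[-2235186820, 4156984869], [-1226360189, 2280776132]]
... * rho(c^-1) = [[-1, -1], [0, -1]]  ->  [[2235186820, -1921798049], [1226360189, -1054415943]]
tr = 2235186820 + -1054415943 = 1180770877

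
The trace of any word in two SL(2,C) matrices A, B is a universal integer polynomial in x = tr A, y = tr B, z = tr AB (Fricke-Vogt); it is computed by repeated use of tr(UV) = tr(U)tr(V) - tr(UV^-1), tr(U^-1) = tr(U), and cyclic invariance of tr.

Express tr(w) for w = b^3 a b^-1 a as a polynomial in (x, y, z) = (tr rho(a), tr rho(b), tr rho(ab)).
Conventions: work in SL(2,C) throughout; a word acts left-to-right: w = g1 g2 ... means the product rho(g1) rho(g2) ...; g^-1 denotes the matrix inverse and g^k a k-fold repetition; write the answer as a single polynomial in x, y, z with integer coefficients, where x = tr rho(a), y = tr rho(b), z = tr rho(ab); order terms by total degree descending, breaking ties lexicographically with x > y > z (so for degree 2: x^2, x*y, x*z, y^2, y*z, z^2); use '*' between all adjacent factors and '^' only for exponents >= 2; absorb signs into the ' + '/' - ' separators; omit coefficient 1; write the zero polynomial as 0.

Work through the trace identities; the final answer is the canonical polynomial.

tr(a^2 b) = tr(a)*tr(b a) - tr(b) = x*z - y
apply: tr(a^2) = tr(a)*tr(a) - tr(1) = x^2 - 2
apply: tr(a^2 b^2) = tr(b)*tr(a^2 b) - tr(a^2) = x*y*z - x^2 - y^2 + 2
use: tr(a b^3 a) = tr(b)*tr(a^2 b^2) - tr(a^2 b) = x*y^2*z - x^2*y - y^3 - x*z + 3*y
tr(a b a b) = tr(b a)*tr(b a) - tr(1) = z^2 - 2
tr(a b a b^2) = tr(b)*tr(a b a b) - tr(a b a) = y*z^2 - x*z - y
tr(a b^3 a b) = tr(b)*tr(a b a b^2) - tr(a b a b) = y^2*z^2 - x*y*z - y^2 - z^2 + 2
apply: tr(b^3 a b^-1 a) = tr(a b^3 a)*tr(b) - tr(a b^3 a b) = x*y^3*z - x^2*y^2 - y^4 - y^2*z^2 + 4*y^2 + z^2 - 2

x*y^3*z - x^2*y^2 - y^4 - y^2*z^2 + 4*y^2 + z^2 - 2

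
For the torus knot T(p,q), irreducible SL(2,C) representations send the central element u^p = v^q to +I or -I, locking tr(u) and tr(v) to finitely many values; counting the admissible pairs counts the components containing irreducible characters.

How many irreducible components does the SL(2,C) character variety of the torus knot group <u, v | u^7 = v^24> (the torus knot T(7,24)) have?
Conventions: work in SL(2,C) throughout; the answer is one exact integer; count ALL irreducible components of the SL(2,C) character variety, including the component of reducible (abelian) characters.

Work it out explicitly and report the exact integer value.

In the torus knot group T(7,24), u^7 = v^24 is central, so an irreducible representation sends it to +I or -I (Schur).
This locks tr(u) to 2*cos(pi*alpha/7), alpha in 1..6, and tr(v) to 2*cos(pi*beta/24), beta in 1..23, on each component of irreducible characters.
u^7 = (-1)^alpha I and v^24 = (-1)^beta I must agree, so alpha and beta have equal parity.
Enumerate parity-matched pairs: 3*12 odd-odd plus 3*11 even-even gives 69.
components with irreducible characters: 69; plus the single component of reducible (abelian) characters: total 70.

70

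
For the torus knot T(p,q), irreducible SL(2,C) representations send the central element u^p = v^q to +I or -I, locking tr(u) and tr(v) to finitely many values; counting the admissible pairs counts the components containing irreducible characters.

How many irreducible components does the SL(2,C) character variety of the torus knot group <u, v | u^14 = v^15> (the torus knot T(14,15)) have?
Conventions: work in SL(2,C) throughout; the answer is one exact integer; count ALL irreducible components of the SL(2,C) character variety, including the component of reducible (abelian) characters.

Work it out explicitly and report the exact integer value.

For T(14,15): irreducibility forces the central element u^14 = v^15 to one of +I, -I.
This locks tr(u) to 2*cos(pi*alpha/14), alpha in 1..13, and tr(v) to 2*cos(pi*beta/15), beta in 1..14, on each component of irreducible characters.
The two central values (-1)^alpha I and (-1)^beta I must be the same matrix, so alpha and beta share a parity.
Enumerate parity-matched pairs: 7*7 odd-odd plus 6*7 even-even gives 91.
components with irreducible characters: 91; plus the single component of reducible (abelian) characters: total 92.

92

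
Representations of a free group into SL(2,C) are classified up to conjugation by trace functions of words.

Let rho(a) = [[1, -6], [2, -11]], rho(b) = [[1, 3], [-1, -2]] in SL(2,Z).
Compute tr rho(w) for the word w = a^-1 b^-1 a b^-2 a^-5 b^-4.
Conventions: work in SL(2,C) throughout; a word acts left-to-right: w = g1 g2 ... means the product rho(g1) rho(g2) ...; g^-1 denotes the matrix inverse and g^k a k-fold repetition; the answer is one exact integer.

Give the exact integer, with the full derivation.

330366575

rho(a^-1) = [[-11, 6], [-2, 1]]
... * rho(b^-1) = [[-2, -3], [1, 1]]  ->  [[28, 39], [5, 7]]
... * rho(a) = [[1, -6], [2, -11]]  ->  [[106, -597], [19, -107]]
... * rho(b^-1) = [[-2, -3], [1, 1]]  ->  [[-809, -915], [-145, -164]]
... * rho(b^-1) = [[-2, -3], [1, 1]]  ->  [[703, 1512], [126, 271]]
... * rho(a^-1) = [[-11, 6], [-2, 1]]  ->  [[-10757, 5730], [-1928, 1027]]
... * rho(a^-1) = [[-11, 6], [-2, 1]]  ->  [[106867, -58812], [19154, -10541]]
... * rho(a^-1) = [[-11, 6], [-2, 1]]  ->  [[-1057913, 582390], [-189612, 104383]]
... * rho(a^-1) = [[-11, 6], [-2, 1]]  ->  [[10472263, -5765088], [1876966, -1033289]]
... * rho(a^-1) = [[-11, 6], [-2, 1]]  ->  [[-103664717, 57068490], [-18580048, 10228507]]
... * rho(b^-1) = [[-2, -3], [1, 1]]  ->  [[264397924, 368062641], [47388603, 65968651]]
... * rho(b^-1) = [[-2, -3], [1, 1]]  ->  [[-160733207, -425131131], [-28808555, -76197158]]
... * rho(b^-1) = [[-2, -3], [1, 1]]  ->  [[-103664717, 57068490], [-18580048, 10228507]]
... * rho(b^-1) = [[-2, -3], [1, 1]]  ->  [[264397924, 368062641], [47388603, 65968651]]
tr = 264397924 + 65968651 = 330366575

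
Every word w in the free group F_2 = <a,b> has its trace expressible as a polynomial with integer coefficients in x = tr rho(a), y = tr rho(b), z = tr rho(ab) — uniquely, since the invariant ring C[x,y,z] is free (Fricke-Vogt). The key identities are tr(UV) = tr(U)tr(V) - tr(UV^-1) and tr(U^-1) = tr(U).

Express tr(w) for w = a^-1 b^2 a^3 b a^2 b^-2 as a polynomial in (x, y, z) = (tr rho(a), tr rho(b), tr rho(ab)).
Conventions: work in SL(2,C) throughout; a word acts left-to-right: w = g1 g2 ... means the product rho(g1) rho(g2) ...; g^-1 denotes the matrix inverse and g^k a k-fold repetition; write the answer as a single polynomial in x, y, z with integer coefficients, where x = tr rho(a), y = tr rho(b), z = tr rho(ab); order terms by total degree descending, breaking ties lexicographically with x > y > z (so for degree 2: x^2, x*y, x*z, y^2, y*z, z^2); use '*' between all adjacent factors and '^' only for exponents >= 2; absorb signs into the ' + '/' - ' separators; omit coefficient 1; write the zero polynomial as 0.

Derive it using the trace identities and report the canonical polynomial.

tr(b a b a) = tr(a b) * tr(a b) - tr(1)   [split at a repeated a] = z^2 - 2
tr(b a b) = tr(b) * tr(a b) - tr(a)   [square of b] = y*z - x
tr(b a^2 b a) = tr(a) * tr(b a b a) - tr(b a b)   [square of a] = x*z^2 - y*z - x
tr(a^2 b) = tr(a) * tr(b a) - tr(b)   [square of a] = x*z - y
tr(a^2) = tr(a) * tr(a) - tr(1)   [square of a] = x^2 - 2
apply: tr(b a^2 b) = tr(b) * tr(a^2 b) - tr(a^2)   [square of b] = x*y*z - x^2 - y^2 + 2
apply: tr(a b a^2 b a) = tr(a) * tr(b a^2 b a) - tr(b a^2 b)   [square of a] = x^2*z^2 - 2*x*y*z + y^2 - 2
tr(b a^3 b a^2) = tr(a) * tr(a b a^2 b a) - tr(a b a^2 b)   [square of a] = x^3*z^2 - 2*x^2*y*z + x*y^2 - x*z^2 + y*z - x
tr(b a^3 b a) = tr(a) * tr(b a b a^2) - tr(b a b a)   [square of a] = x^2*z^2 - x*y*z - x^2 - z^2 + 2
tr(a^3 b a^3 b) = tr(a) * tr(b a^3 b a^2) - tr(b a^3 b a)   [square of a] = x^4*z^2 - 2*x^3*y*z + x^2*y^2 - 2*x^2*z^2 + 2*x*y*z + z^2 - 2
tr(b a^3) = tr(a) * tr(a b a) - tr(a b)   [square of a] = x^2*z - x*y - z
apply: tr(a b a^3) = tr(a) * tr(b a^3) - tr(b a^2)   [square of a] = x^3*z - x^2*y - 2*x*z + y
tr(a^2 b a^3) = tr(a) * tr(a b a^3) - tr(a b a^2)   [square of a] = x^4*z - x^3*y - 3*x^2*z + 2*x*y + z
use: tr(a^3 b a^3) = tr(a) * tr(a^2 b a^3) - tr(a^2 b a^2)   [square of a] = x^5*z - x^4*y - 4*x^3*z + 3*x^2*y + 3*x*z - y
use: tr(a b^2 a^3 b a^2) = tr(b) * tr(a^3 b a^3 b) - tr(a^3 b a^3)   [square of b] = x^4*y*z^2 - x^5*z - 2*x^3*y^2*z + x^4*y + x^2*y^3 - 2*x^2*y*z^2 + 4*x^3*z + 2*x*y^2*z - 3*x^2*y + y*z^2 - 3*x*z - y
tr(a b a b a b) = tr(b a) * tr(b a b a) - tr(b^-1 a^-1)   [split at a repeated b] = z^3 - 3*z
tr(b a b a b^2 a) = tr(b) * tr(a b a b a b) - tr(a b a b a)   [square of b] = y*z^3 - x*z^2 - 2*y*z + x
tr(b a b a b) = tr(b) * tr(a b a b) - tr(a b a)   [square of b] = y*z^2 - x*z - y
use: tr(b a b a b^2) = tr(b) * tr(b a b a b) - tr(b a b a)   [square of b] = y^2*z^2 - x*y*z - y^2 - z^2 + 2
use: tr(a b a b a b^2 a) = tr(a) * tr(b a b a b^2 a) - tr(b a b a b^2)   [square of a] = x*y*z^3 - x^2*z^2 - y^2*z^2 - x*y*z + x^2 + y^2 + z^2 - 2
apply: tr(b a b^2 a^3 b a) = tr(a) * tr(a b a b a b^2 a) - tr(a b a b a b^2)   [square of a] = x^2*y*z^3 - x^3*z^2 - x*y^2*z^2 - x^2*y*z - y*z^3 + x^3 + x*y^2 + 2*x*z^2 + 2*y*z - 3*x
use: tr(b^2 a b) = tr(b) * tr(b a b) - tr(b a)   [square of b] = y^2*z - x*y - z
tr(b^2 a b a^2) = tr(a) * tr(b^2 a b a) - tr(b^2 a b)   [square of a] = x*y*z^2 - x^2*z - y^2*z + z
tr(a^3 b^2 a b) = tr(a) * tr(b^2 a b a^2) - tr(b^2 a b a)   [square of a] = x^2*y*z^2 - x^3*z - x*y^2*z - y*z^2 + 2*x*z + y
tr(b^2 a^3) = tr(a) * tr(a b^2 a) - tr(a b^2)   [square of a] = x^2*y*z - x^3 - x*y^2 - y*z + 3*x
tr(a^3 b^2 a) = tr(a) * tr(b^2 a^3) - tr(b^2 a^2)   [square of a] = x^3*y*z - x^4 - x^2*y^2 - 2*x*y*z + 4*x^2 + y^2 - 2
use: tr(b a b^2 a^3 b) = tr(b) * tr(a^3 b^2 a b) - tr(a^3 b^2 a)   [square of b] = x^2*y^2*z^2 - 2*x^3*y*z - x*y^3*z + x^4 + x^2*y^2 - y^2*z^2 + 4*x*y*z - 4*x^2 + 2
tr(a b^2 a^3 b a^2 b) = tr(a) * tr(b a b^2 a^3 b a) - tr(b a b^2 a^3 b)   [square of a] = x^3*y*z^3 - x^4*z^2 - 2*x^2*y^2*z^2 + x^3*y*z + x*y^3*z - x*y*z^3 + 2*x^2*z^2 + y^2*z^2 - 2*x*y*z + x^2 - 2
apply: tr(b^2 a^3 b a^2 b^-1 a) = tr(a b^2 a^3 b a^2) * tr(b) - tr(a b^2 a^3 b a^2 b)   [inverse elimination on b] = x^4*y^2*z^2 - x^5*y*z - 2*x^3*y^3*z - x^3*y*z^3 + x^4*y^2 + x^4*z^2 + x^2*y^4 + 3*x^3*y*z + x*y^3*z + x*y*z^3 - 3*x^2*y^2 - 2*x^2*z^2 - x*y*z - x^2 - y^2 + 2
tr(a^-1 b^2 a^3 b a^2 b^-1) = tr(b^2 a^3 b a^2 b^-1) * tr(a) - tr(b^2 a^3 b a^2 b^-1 a)   [inverse elimination on a] = -x^4*y^2*z^2 + x^5*y*z + 2*x^3*y^3*z + x^3*y*z^3 - x^4*y^2 - x^2*y^4 - 5*x^3*y*z - x*y^3*z - x*y*z^3 + 4*x^2*y^2 + x^2*z^2 + 2*x*y*z + y^2 - 2
use: tr(a b a b^2 a) = tr(b) * tr(a^2 b a b) - tr(a^2 b a)   [square of b] = x*y*z^2 - x^2*z - y^2*z + z
tr(b^2 a^3 b a) = tr(a) * tr(a b a b^2 a) - tr(a b a b^2)   [square of a] = x^2*y*z^2 - x^3*z - x*y^2*z - y*z^2 + 2*x*z + y
apply: tr(a^-1 b^2 a^3 b a^2 b^-2) = tr(a^-1 b^2 a^3 b a^2 b^-1) * tr(b) - tr(a^-1 b^2 a^3 b a^2)   [inverse elimination on b] = -x^4*y^3*z^2 + x^5*y^2*z + 2*x^3*y^4*z + x^3*y^2*z^3 - x^4*y^3 - x^2*y^5 - 5*x^3*y^2*z - x*y^4*z - x*y^2*z^3 + 4*x^2*y^3 + x^3*z + 3*x*y^2*z + y^3 + y*z^2 - 2*x*z - 3*y

-x^4*y^3*z^2 + x^5*y^2*z + 2*x^3*y^4*z + x^3*y^2*z^3 - x^4*y^3 - x^2*y^5 - 5*x^3*y^2*z - x*y^4*z - x*y^2*z^3 + 4*x^2*y^3 + x^3*z + 3*x*y^2*z + y^3 + y*z^2 - 2*x*z - 3*y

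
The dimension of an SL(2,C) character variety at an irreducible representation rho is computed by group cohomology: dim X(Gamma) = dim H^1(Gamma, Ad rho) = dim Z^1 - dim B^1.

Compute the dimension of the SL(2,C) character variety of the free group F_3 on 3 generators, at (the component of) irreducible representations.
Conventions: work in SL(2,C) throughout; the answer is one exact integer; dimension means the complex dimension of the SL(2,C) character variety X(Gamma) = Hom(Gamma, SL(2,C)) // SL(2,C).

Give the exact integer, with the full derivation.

Here Gamma is free of rank 3 — no relator constrains a cocycle.
So Z^1 = (sl_2)^3 in full: dim Z^1 = 9.
dim B^1 = 3: the coboundary map is injective because an irreducible image has centralizer 0 in sl_2.
dim H^1 = 9 - 3 = 6, which is dim X.

6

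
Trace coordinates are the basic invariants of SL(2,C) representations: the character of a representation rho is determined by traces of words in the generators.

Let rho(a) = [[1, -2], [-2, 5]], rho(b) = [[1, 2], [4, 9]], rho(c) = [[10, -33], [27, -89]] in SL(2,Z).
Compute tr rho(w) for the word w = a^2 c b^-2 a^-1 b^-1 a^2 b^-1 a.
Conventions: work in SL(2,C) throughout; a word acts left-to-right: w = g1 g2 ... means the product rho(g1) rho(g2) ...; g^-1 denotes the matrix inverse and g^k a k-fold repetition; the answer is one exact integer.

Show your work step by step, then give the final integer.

-2658558815

rho(a) = [[1, -2], [-2, 5]]
... * rho(a) = [[1, -2], [-2, 5]]  ->  [[5, -12], [-12, 29]]
... * rho(c) = [[10, -33], [27, -89]]  ->  [[-274, 903], [663, -2185]]
... * rho(b^-1) = [[9, -2], [-4, 1]]  ->  [[-6078, 1451], [14707, -3511]]
... * rho(b^-1) = [[9, -2], [-4, 1]]  ->  [[-60506, 13607], [146407, -32925]]
... * rho(a^-1) = [[5, 2], [2, 1]]  ->  [[-275316, -107405], [666185, 259889]]
... * rho(b^-1) = [[9, -2], [-4, 1]]  ->  [[-2048224, 443227], [4956109, -1072481]]
... * rho(a) = [[1, -2], [-2, 5]]  ->  [[-2934678, 6312583], [7101071, -15274623]]
... * rho(a) = [[1, -2], [-2, 5]]  ->  [[-15559844, 37432271], [37650317, -90575257]]
... * rho(b^-1) = [[9, -2], [-4, 1]]  ->  [[-289767680, 68551959], [701153881, -165875891]]
... * rho(a) = [[1, -2], [-2, 5]]  ->  [[-426871598, 922295155], [1032905663, -2231687217]]
tr = -426871598 + -2231687217 = -2658558815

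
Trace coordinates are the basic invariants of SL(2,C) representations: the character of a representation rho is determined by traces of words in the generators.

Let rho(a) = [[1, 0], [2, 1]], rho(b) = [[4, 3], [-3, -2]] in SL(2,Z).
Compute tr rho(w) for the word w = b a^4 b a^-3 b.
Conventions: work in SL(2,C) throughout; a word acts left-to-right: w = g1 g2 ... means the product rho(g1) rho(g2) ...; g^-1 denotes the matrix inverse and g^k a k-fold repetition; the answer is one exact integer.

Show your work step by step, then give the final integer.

rho(b) = [[4, 3], [-3, -2]]
... * rho(a) = [[1, 0], [2, 1]]  ->  [[10, 3], [-7, -2]]
... * rho(a) = [[1, 0], [2, 1]]  ->  [[16, 3], [-11, -2]]
... * rho(a) = [[1, 0], [2, 1]]  ->  [[22, 3], [-15, -2]]
... * rho(a) = [[1, 0], [2, 1]]  ->  [[28, 3], [-19, -2]]
... * rho(b) = [[4, 3], [-3, -2]]  ->  [[103, 78], [-70, -53]]
... * rho(a^-1) = [[1, 0], [-2, 1]]  ->  [[-53, 78], [36, -53]]
... * rho(a^-1) = [[1, 0], [-2, 1]]  ->  [[-209, 78], [142, -53]]
... * rho(a^-1) = [[1, 0], [-2, 1]]  ->  [[-365, 78], [248, -53]]
... * rho(b) = [[4, 3], [-3, -2]]  ->  [[-1694, -1251], [1151, 850]]
tr = -1694 + 850 = -844

-844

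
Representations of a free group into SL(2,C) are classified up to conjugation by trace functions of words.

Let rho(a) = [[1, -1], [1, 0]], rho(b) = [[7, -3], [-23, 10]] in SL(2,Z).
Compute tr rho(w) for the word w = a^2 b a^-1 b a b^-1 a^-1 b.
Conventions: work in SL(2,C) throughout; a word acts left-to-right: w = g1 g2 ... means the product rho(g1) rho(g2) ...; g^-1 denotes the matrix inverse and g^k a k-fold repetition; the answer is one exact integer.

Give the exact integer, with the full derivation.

rho(a) = [[1, -1], [1, 0]]
... * rho(a) = [[1, -1], [1, 0]]  ->  [[0, -1], [1, -1]]
... * rho(b) = [[7, -3], [-23, 10]]  ->  [[23, -10], [30, -13]]
... * rho(a^-1) = [[0, 1], [-1, 1]]  ->  [[10, 13], [13, 17]]
... * rho(b) = [[7, -3], [-23, 10]]  ->  [[-229, 100], [-300, 131]]
... * rho(a) = [[1, -1], [1, 0]]  ->  [[-129, 229], [-169, 300]]
... * rho(b^-1) = [[10, 3], [23, 7]]  ->  [[3977, 1216], [5210, 1593]]
... * rho(a^-1) = [[0, 1], [-1, 1]]  ->  [[-1216, 5193], [-1593, 6803]]
... * rho(b) = [[7, -3], [-23, 10]]  ->  [[-127951, 55578], [-167620, 72809]]
tr = -127951 + 72809 = -55142

-55142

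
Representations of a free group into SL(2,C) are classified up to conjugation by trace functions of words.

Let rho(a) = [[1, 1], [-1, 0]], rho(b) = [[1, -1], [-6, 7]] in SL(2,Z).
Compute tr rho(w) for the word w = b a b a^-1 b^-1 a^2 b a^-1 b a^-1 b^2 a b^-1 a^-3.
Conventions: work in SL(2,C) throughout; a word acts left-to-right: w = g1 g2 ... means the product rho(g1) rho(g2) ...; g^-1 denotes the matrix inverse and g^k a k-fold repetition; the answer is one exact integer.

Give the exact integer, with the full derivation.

rho(b) = [[1, -1], [-6, 7]]
... * rho(a) = [[1, 1], [-1, 0]]  ->  [[2, 1], [-13, -6]]
... * rho(b) = [[1, -1], [-6, 7]]  ->  [[-4, 5], [23, -29]]
... * rho(a^-1) = [[0, -1], [1, 1]]  ->  [[5, 9], [-29, -52]]
... * rho(b^-1) = [[7, 1], [6, 1]]  ->  [[89, 14], [-515, -81]]
... * rho(a) = [[1, 1], [-1, 0]]  ->  [[75, 89], [-434, -515]]
... * rho(a) = [[1, 1], [-1, 0]]  ->  [[-14, 75], [81, -434]]
... * rho(b) = [[1, -1], [-6, 7]]  ->  [[-464, 539], [2685, -3119]]
... * rho(a^-1) = [[0, -1], [1, 1]]  ->  [[539, 1003], [-3119, -5804]]
... * rho(b) = [[1, -1], [-6, 7]]  ->  [[-5479, 6482], [31705, -37509]]
... * rho(a^-1) = [[0, -1], [1, 1]]  ->  [[6482, 11961], [-37509, -69214]]
... * rho(b) = [[1, -1], [-6, 7]]  ->  [[-65284, 77245], [377775, -446989]]
... * rho(b) = [[1, -1], [-6, 7]]  ->  [[-528754, 605999], [3059709, -3506698]]
... * rho(a) = [[1, 1], [-1, 0]]  ->  [[-1134753, -528754], [6566407, 3059709]]
... * rho(b^-1) = [[7, 1], [6, 1]]  ->  [[-11115795, -1663507], [64323103, 9626116]]
... * rho(a^-1) = [[0, -1], [1, 1]]  ->  [[-1663507, 9452288], [9626116, -54696987]]
... * rho(a^-1) = [[0, -1], [1, 1]]  ->  [[9452288, 11115795], [-54696987, -64323103]]
... * rho(a^-1) = [[0, -1], [1, 1]]  ->  [[11115795, 1663507], [-64323103, -9626116]]
tr = 11115795 + -9626116 = 1489679

1489679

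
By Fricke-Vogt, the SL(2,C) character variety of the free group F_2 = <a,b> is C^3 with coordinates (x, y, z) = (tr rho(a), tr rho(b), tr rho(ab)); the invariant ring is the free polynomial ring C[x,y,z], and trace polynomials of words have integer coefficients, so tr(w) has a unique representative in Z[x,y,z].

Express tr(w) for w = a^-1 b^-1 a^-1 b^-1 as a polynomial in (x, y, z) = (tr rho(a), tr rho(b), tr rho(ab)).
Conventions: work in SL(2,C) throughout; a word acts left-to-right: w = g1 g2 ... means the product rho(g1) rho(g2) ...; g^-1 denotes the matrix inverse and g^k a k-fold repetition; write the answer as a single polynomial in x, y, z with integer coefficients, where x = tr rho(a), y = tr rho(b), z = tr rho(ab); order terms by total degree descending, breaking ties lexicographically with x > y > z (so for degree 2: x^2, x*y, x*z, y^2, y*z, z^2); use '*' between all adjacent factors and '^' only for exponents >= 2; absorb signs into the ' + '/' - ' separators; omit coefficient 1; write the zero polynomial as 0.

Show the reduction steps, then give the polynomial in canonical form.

z^2 - 2

trace(b^-1) = trace(b) = y
use: trace(b^-2) = trace(b^-1)*trace(b) - trace(1) = y^2 - 2
trace(b^-1 a) = trace(a)*trace(b) - trace(a b) = x*y - z
use: trace(b^-2 a) = trace(b^-1 a)*trace(b) - trace(b^-1 a b) = x*y^2 - y*z - x
trace(b^-1 a^-1 b^-1) = trace(b^-2)*trace(a) - trace(b^-2 a) = y*z - x
trace(a^2) = trace(a)*trace(a) - trace(1) = x^2 - 2
use: trace(a^2 b) = trace(a)*trace(b a) - trace(b) = x*z - y
apply: trace(a b^-1 a) = trace(a^2)*trace(b) - trace(a^2 b) = x^2*y - x*z - y
trace(a b a b) = trace(a b)*trace(a b) - trace(1) = z^2 - 2
trace(a b^-1 a b) = trace(a b a)*trace(b) - trace(a b a b) = x*y*z - y^2 - z^2 + 2
apply: trace(b^-1 a b^-1 a) = trace(a b^-1 a)*trace(b) - trace(a b^-1 a b) = x^2*y^2 - 2*x*y*z + z^2 - 2
use: trace(b^-1 a^-1 b^-1 a) = trace(b^-1 a b^-1)*trace(a) - trace(b^-1 a b^-1 a) = x*y*z - x^2 - z^2 + 2
use: trace(a^-1 b^-1 a^-1 b^-1) = trace(b^-1 a^-1 b^-1)*trace(a) - trace(b^-1 a^-1 b^-1 a) = z^2 - 2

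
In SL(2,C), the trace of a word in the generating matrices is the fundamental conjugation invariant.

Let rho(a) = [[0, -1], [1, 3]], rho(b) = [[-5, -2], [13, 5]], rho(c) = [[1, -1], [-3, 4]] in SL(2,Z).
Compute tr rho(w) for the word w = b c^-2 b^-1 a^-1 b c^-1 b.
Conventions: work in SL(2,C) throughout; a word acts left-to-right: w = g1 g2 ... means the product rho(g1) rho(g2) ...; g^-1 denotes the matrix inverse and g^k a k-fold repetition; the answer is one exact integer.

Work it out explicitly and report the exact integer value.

-9

rho(b) = [[-5, -2], [13, 5]]
... * rho(c^-1) = [[4, 1], [3, 1]]  ->  [[-26, -7], [67, 18]]
... * rho(c^-1) = [[4, 1], [3, 1]]  ->  [[-125, -33], [322, 85]]
... * rho(b^-1) = [[5, 2], [-13, -5]]  ->  [[-196, -85], [505, 219]]
... * rho(a^-1) = [[3, 1], [-1, 0]]  ->  [[-503, -196], [1296, 505]]
... * rho(b) = [[-5, -2], [13, 5]]  ->  [[-33, 26], [85, -67]]
... * rho(c^-1) = [[4, 1], [3, 1]]  ->  [[-54, -7], [139, 18]]
... * rho(b) = [[-5, -2], [13, 5]]  ->  [[179, 73], [-461, -188]]
tr = 179 + -188 = -9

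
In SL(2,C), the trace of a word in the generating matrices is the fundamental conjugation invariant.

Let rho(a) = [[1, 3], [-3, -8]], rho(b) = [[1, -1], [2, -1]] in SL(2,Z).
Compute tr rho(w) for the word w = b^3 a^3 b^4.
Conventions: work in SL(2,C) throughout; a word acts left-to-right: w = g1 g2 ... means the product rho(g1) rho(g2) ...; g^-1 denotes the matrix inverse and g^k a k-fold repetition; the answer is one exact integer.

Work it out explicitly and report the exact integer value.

rho(b) = [[1, -1], [2, -1]]
... * rho(b) = [[1, -1], [2, -1]]  ->  [[-1, 0], [0, -1]]
... * rho(b) = [[1, -1], [2, -1]]  ->  [[-1, 1], [-2, 1]]
... * rho(a) = [[1, 3], [-3, -8]]  ->  [[-4, -11], [-5, -14]]
... * rho(a) = [[1, 3], [-3, -8]]  ->  [[29, 76], [37, 97]]
... * rho(a) = [[1, 3], [-3, -8]]  ->  [[-199, -521], [-254, -665]]
... * rho(b) = [[1, -1], [2, -1]]  ->  [[-1241, 720], [-1584, 919]]
... * rho(b) = [[1, -1], [2, -1]]  ->  [[199, 521], [254, 665]]
... * rho(b) = [[1, -1], [2, -1]]  ->  [[1241, -720], [1584, -919]]
... * rho(b) = [[1, -1], [2, -1]]  ->  [[-199, -521], [-254, -665]]
tr = -199 + -665 = -864

-864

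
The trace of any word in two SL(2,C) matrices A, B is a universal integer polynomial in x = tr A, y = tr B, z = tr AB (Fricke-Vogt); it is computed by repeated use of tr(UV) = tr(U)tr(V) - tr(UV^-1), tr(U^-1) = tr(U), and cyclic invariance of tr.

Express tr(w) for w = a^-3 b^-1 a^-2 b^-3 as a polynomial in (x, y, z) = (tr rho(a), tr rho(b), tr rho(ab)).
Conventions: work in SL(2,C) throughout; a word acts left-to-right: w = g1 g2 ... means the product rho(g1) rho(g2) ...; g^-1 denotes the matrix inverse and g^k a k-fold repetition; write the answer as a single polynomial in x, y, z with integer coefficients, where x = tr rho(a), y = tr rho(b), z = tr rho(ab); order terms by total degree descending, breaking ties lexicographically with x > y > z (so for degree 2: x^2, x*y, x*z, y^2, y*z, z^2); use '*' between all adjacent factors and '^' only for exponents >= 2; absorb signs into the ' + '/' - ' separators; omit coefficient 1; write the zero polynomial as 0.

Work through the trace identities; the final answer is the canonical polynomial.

use: tr(a^-1) = tr(a) = x
use: tr(a^-2) = tr(a^-1)*tr(a) - tr(1) = x^2 - 2
use: tr(a^-3) = tr(a^-2)*tr(a) - tr(a^-1) = x^3 - 3*x
use: tr(a^-1 b) = tr(b)*tr(a) - tr(b a) = x*y - z
tr(b a^-2) = tr(a^-1 b)*tr(a) - tr(a^-1 b a) = x^2*y - x*z - y
tr(a^-3 b) = tr(b a^-2)*tr(a) - tr(b a^-1) = x^3*y - x^2*z - 2*x*y + z
use: tr(b^-1 a^-3) = tr(a^-3)*tr(b) - tr(a^-3 b) = x^2*z - x*y - z
use: tr(b^-1 a^-2) = tr(a^-1 b^-1)*tr(a) - tr(a^-1 b^-1 a) = x*z - y
use: tr(a^-4 b^-1) = tr(b^-1 a^-3)*tr(a) - tr(b^-1 a^-2) = x^3*z - x^2*y - 2*x*z + y
tr(a^-4) = tr(a^-3)*tr(a) - tr(a^-2) = x^4 - 4*x^2 + 2
apply: tr(a^-2 b^-2 a^-2) = tr(a^-4 b^-1)*tr(b) - tr(a^-4) = x^3*y*z - x^4 - x^2*y^2 - 2*x*y*z + 4*x^2 + y^2 - 2
use: tr(a^-2 b a^-2) = tr(a^-1 b a^-2)*tr(a) - tr(a^-1 b a^-1) = x^4*y - x^3*z - 3*x^2*y + 2*x*z + y
tr(b^2) = tr(b)*tr(b) - tr(1) = y^2 - 2
use: tr(b^2 a) = tr(b)*tr(a b) - tr(a) = y*z - x
tr(b a^-1 b) = tr(b^2)*tr(a) - tr(b^2 a) = x*y^2 - y*z - x
tr(b a b a) = tr(a b)*tr(a b) - tr(1)   [split at repeated a] = z^2 - 2
tr(b a^-1 b a) = tr(b a b)*tr(a) - tr(b a b a) = x*y*z - x^2 - z^2 + 2
tr(b a^-1 b a^-1) = tr(b a^-1 b)*tr(a) - tr(b a^-1 b a) = x^2*y^2 - 2*x*y*z + z^2 - 2
use: tr(a^-1 b a^-2 b) = tr(b a^-1 b a^-1)*tr(a) - tr(b a^-1 b) = x^3*y^2 - 2*x^2*y*z - x*y^2 + x*z^2 + y*z - x
tr(b a^-2 b) = tr(a^-1 b^2)*tr(a) - tr(a^-1 b^2 a) = x^2*y^2 - x*y*z - x^2 - y^2 + 2
tr(a^-2 b a^-2 b) = tr(a^-1 b a^-2 b)*tr(a) - tr(a^-1 b a^-2 b a) = x^4*y^2 - 2*x^3*y*z - 2*x^2*y^2 + x^2*z^2 + 2*x*y*z + y^2 - 2
apply: tr(b^-1 a^-2 b a^-2) = tr(a^-2 b a^-2)*tr(b) - tr(a^-2 b a^-2 b) = x^3*y*z - x^2*y^2 - x^2*z^2 + 2
tr(a^-2 b^-2 a^-2 b) = tr(b^-1 a^-2 b a^-2)*tr(b) - tr(b^-1 a^-2 b a^-2 b) = x^3*y^2*z - x^4*y - x^2*y^3 - x^2*y*z^2 + x^3*z + 3*x^2*y - 2*x*z + y
tr(b^-2 a^-2 b^-1 a^-2) = tr(a^-2 b^-2 a^-2)*tr(b) - tr(a^-2 b^-2 a^-2 b) = x^2*y*z^2 - x^3*z - 2*x*y^2*z + x^2*y + y^3 + 2*x*z - 3*y
tr(a^-1 b^-1 a^-2 b^-1) = tr(b^-1 a^-1 b^-1 a^-1)*tr(a) - tr(b^-1 a^-1 b^-1) = x*z^2 - y*z - x
use: tr(b^-1 a^-2 b^-1) = tr(a^-2 b^-1)*tr(b) - tr(a^-2) = x*y*z - x^2 - y^2 + 2
use: tr(b^-1 a^-2 b^-1 a^-2) = tr(a^-1 b^-1 a^-2 b^-1)*tr(a) - tr(a^-1 b^-1 a^-2 b^-1 a) = x^2*z^2 - 2*x*y*z + y^2 - 2
tr(a^-1 b^-1 a^-2 b^-3 a^-1) = tr(b^-2 a^-2 b^-1 a^-2)*tr(b) - tr(b^-2 a^-2 b^-1 a^-2 b) = x^2*y^2*z^2 - x^3*y*z - 2*x*y^3*z + x^2*y^2 - x^2*z^2 + y^4 + 4*x*y*z - 4*y^2 + 2
apply: tr(a^-1 b^-3) = tr(b^-1 a^-1 b^-1)*tr(b) - tr(b^-1 a^-1) = y^2*z - x*y - z
apply: tr(b^-4 a^-1) = tr(a^-1 b^-3)*tr(b) - tr(a^-1 b^-2) = y^3*z - x*y^2 - 2*y*z + x
tr(b^-3) = tr(b^-2)*tr(b) - tr(b^-1) = y^3 - 3*y
tr(b^-4) = tr(b^-3)*tr(b) - tr(b^-2) = y^4 - 4*y^2 + 2
tr(b^-1 a^-2 b^-3) = tr(b^-4 a^-1)*tr(a) - tr(b^-4) = x*y^3*z - x^2*y^2 - y^4 - 2*x*y*z + x^2 + 4*y^2 - 2
use: tr(b^-1 a b a) = tr(a b a)*tr(b) - tr(a b a b) = x*y*z - y^2 - z^2 + 2
apply: tr(b^-1 a b a^-1) = tr(b^-1 a b)*tr(a) - tr(b^-1 a b a) = -x*y*z + x^2 + y^2 + z^2 - 2
use: tr(a b a^-2 b^-1) = tr(b^-1 a b a^-1)*tr(a) - tr(b^-1 a b) = -x^2*y*z + x^3 + x*y^2 + x*z^2 - 3*x
tr(a^-2 b^-2 a b) = tr(a b a^-2 b^-1)*tr(b) - tr(a b a^-2) = -x^2*y^2*z + x^3*y + x*y^3 + x*y*z^2 - 4*x*y + z
use: tr(a b^-1 a^-2 b^-2) = tr(a^-2 b^-2 a)*tr(b) - tr(a^-2 b^-2 a b) = x^2*y^2*z - x^3*y - x*y^3 - x*y*z^2 + y^2*z + 3*x*y - z
tr(a b^-1 a^-2 b^-1) = tr(a^-2 b^-1 a)*tr(b) - tr(a^-2 b^-1 a b) = x^2*y*z - x^3 - x*y^2 - x*z^2 + y*z + 3*x
use: tr(b^-1 a^-2 b^-3 a) = tr(a b^-1 a^-2 b^-2)*tr(b) - tr(a b^-1 a^-2 b^-1) = x^2*y^3*z - x^3*y^2 - x*y^4 - x*y^2*z^2 - x^2*y*z + y^3*z + x^3 + 4*x*y^2 + x*z^2 - 2*y*z - 3*x
use: tr(a^-1 b^-1 a^-2 b^-3) = tr(b^-1 a^-2 b^-3)*tr(a) - tr(b^-1 a^-2 b^-3 a) = x*y^2*z^2 - x^2*y*z - y^3*z - x*z^2 + 2*y*z + x
use: tr(a^-3 b^-1 a^-2 b^-3) = tr(a^-1 b^-1 a^-2 b^-3 a^-1)*tr(a) - tr(a^-1 b^-1 a^-2 b^-3) = x^3*y^2*z^2 - x^4*y*z - 2*x^2*y^3*z + x^3*y^2 - x^3*z^2 + x*y^4 - x*y^2*z^2 + 5*x^2*y*z + y^3*z - 4*x*y^2 + x*z^2 - 2*y*z + x

x^3*y^2*z^2 - x^4*y*z - 2*x^2*y^3*z + x^3*y^2 - x^3*z^2 + x*y^4 - x*y^2*z^2 + 5*x^2*y*z + y^3*z - 4*x*y^2 + x*z^2 - 2*y*z + x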